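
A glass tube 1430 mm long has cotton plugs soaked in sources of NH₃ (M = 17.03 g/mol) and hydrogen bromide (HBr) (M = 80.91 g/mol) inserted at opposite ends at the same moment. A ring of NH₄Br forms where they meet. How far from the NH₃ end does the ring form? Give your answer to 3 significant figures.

Graham's law gives d_NH₃/d_HBr = rate_NH₃/rate_HBr = √(M_HBr/M_NH₃) = √(80.91/17.03) = 2.180.
With d_NH₃ + d_HBr = 1430 mm, d_HBr = 1430/(1 + 2.180) = 449.7 mm.
d_NH₃ = 1430 − 449.7 = 980 mm.

980 mm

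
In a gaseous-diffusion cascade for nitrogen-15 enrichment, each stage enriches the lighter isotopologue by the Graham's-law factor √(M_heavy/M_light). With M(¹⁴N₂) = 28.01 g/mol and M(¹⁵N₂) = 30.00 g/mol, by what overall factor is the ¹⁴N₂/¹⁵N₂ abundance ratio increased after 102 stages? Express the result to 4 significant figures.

Overall factor = α^102 with α = √(30.00/28.01), i.e. (30.00/28.01)^(102/2).
= 1.07105^51 = 33.13.

33.13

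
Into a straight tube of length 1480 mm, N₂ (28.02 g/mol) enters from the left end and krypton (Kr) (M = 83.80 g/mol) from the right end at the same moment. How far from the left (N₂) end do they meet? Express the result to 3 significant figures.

938 mm

The fronts meet when d_N₂ + d_Kr = L with d_N₂/d_Kr = √(M_Kr/M_N₂) (Graham's law). Here √(M_Kr/M_N₂) = √(83.80/28.02) = 1.729.
With d_N₂ + d_Kr = 1480 mm, d_Kr = 1480/(1 + 1.729) = 542.2 mm.
d_N₂ = 1480 − 542.2 = 938 mm.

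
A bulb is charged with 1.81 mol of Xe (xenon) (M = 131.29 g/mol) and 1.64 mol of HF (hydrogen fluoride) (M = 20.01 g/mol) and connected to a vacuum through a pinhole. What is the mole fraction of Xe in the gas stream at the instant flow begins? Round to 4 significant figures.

The effusion rate of species i is ∝ p_i/√M_i ∝ n_i/√M_i.
Mole fraction of Xe in the effusate = (n_Xe/√M_Xe) / (n_Xe/√M_Xe + n_HF/√M_HF)
= (1.81/√131.29) / (1.81/√131.29 + 1.64/√20.01) = 0.1580/(0.1580 + 0.3666) = 0.3011.

0.3011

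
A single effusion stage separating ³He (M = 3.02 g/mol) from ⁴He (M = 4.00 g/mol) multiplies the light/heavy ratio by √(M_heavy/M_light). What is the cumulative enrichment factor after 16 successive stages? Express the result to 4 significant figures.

After 16 stages the ratio has grown by (√(4.00/3.02))^16 = (4.00/3.02)^(16/2).
= 1.32450^8 = 9.472.

9.472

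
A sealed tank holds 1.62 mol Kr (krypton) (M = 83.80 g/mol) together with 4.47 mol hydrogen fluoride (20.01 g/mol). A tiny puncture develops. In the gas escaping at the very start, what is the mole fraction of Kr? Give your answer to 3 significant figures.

Effusion rate of each component ∝ n_i/√M_i (partial pressure × 1/√M).
Mole fraction of Kr in the effusate = (n_Kr/√M_Kr) / (n_Kr/√M_Kr + n_HF/√M_HF)
= (1.62/√83.80) / (1.62/√83.80 + 4.47/√20.01) = 0.1770/(0.1770 + 0.9993) = 0.150.

0.150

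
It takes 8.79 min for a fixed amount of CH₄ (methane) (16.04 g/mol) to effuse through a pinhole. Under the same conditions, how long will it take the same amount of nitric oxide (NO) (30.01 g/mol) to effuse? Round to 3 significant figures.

Since effusion rate ∝ 1/√M, t_NO/t_CH₄ = √(M_NO/M_CH₄) = √(30.01/16.04) = √1.871 = 1.368.
So the time for NO is 8.79 × 1.368 = 12.0 min.

12.0 min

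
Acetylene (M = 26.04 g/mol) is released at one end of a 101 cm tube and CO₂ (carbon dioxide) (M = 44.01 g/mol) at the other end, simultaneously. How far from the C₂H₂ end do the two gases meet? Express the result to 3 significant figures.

57.1 cm

In equal time, each gas travels a distance ∝ its rate ∝ 1/√M, so d_C₂H₂/d_CO₂ = √(M_CO₂/M_C₂H₂) = √(44.01/26.04) = 1.300.
With d_C₂H₂ + d_CO₂ = 101 cm, d_CO₂ = 101/(1 + 1.300) = 43.91 cm.
d_C₂H₂ = 101 − 43.91 = 57.1 cm.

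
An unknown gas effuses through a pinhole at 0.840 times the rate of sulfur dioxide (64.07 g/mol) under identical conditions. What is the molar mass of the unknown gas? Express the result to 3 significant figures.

Using Graham's law: rate_X/rate_SO₂ = √(M_SO₂/M_X).
0.840 = √(64.07/M_X)
M_X = 64.07 / 0.840² = 64.07 / 0.7056 = 90.8 g/mol

90.8 g/mol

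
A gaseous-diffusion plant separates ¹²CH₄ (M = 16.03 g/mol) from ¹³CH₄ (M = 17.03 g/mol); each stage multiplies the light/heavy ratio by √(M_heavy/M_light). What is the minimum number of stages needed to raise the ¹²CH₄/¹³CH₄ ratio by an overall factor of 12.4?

With α = √(17.03/16.03) per stage, ln α = ½ ln(1.06238) = 0.03026.
Need α^N ≥ 12.4 ⇒ N ≥ ln(12.4) / ln α = 2.518 / 0.03026 = 83.21.
So at least 84 stages are needed.

84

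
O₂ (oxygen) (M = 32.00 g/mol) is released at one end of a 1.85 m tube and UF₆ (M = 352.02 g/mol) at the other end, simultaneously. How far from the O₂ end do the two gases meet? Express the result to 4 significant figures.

In equal time, each gas travels a distance ∝ its rate ∝ 1/√M, so d_O₂/d_UF₆ = √(M_UF₆/M_O₂) = √(352.02/32.00) = 3.317.
With d_O₂ + d_UF₆ = 1.85 m, d_UF₆ = 1.85/(1 + 3.317) = 0.4286 m.
d_O₂ = 1.85 − 0.4286 = 1.421 m.

1.421 m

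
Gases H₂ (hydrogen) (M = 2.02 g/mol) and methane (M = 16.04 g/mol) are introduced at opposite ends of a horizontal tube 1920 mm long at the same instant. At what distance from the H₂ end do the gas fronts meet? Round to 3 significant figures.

1420 mm

Graham's law gives d_H₂/d_CH₄ = rate_H₂/rate_CH₄ = √(M_CH₄/M_H₂) = √(16.04/2.02) = 2.818.
With d_H₂ + d_CH₄ = 1920 mm, d_CH₄ = 1920/(1 + 2.818) = 502.9 mm.
d_H₂ = 1920 − 502.9 = 1420 mm.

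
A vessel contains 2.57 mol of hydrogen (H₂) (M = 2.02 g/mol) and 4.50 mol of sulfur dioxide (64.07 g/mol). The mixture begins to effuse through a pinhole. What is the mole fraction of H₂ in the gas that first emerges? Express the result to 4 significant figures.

0.7628

Rate_i ∝ x_i/√M_i (Graham's law weighted by mole fraction), so the effusate composition follows n_i/√M_i.
So x_H₂ in the escaping gas = (n_H₂/√M_H₂) / Σ(n_i/√M_i)
= (2.57/√2.02) / (2.57/√2.02 + 4.50/√64.07) = 1.808/(1.808 + 0.5622) = 0.7628.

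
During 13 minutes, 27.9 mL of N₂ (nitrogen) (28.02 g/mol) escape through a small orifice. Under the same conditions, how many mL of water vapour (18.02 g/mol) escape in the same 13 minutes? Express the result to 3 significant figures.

34.8 mL

By Graham's law, rate_H₂O/rate_N₂ = √(M_N₂/M_H₂O) = √(28.02/18.02) = √1.555 = 1.247.
So the volume for H₂O is 27.9 × 1.247 = 34.8 mL.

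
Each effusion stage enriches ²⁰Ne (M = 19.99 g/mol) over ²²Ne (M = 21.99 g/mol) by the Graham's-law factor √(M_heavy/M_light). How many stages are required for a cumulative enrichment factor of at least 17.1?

60

With α = √(21.99/19.99) per stage, ln α = ½ ln(1.10005) = 0.04768.
Need α^N ≥ 17.1 ⇒ N ≥ ln(17.1) / ln α = 2.839 / 0.04768 = 59.55.
Rounding up, N = 60 stages.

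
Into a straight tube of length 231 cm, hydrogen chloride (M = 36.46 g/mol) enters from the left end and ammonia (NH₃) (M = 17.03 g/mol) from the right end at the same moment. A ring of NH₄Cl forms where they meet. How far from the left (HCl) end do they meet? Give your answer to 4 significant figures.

93.78 cm

The fronts meet when d_HCl + d_NH₃ = L with d_HCl/d_NH₃ = √(M_NH₃/M_HCl) (Graham's law). Here √(M_NH₃/M_HCl) = √(17.03/36.46) = 0.6834.
With d_HCl + d_NH₃ = 231 cm, d_NH₃ = 231/(1 + 0.6834) = 137.2 cm.
d_HCl = 231 − 137.2 = 93.78 cm.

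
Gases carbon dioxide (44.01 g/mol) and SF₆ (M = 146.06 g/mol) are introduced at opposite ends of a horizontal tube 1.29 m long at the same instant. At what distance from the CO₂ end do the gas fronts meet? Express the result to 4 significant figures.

0.8328 m

Distances travelled in equal time are proportional to diffusion rates, so d_CO₂/d_SF₆ = √(M_SF₆/M_CO₂) = √(146.06/44.01) = 1.822.
With d_CO₂ + d_SF₆ = 1.29 m, d_SF₆ = 1.29/(1 + 1.822) = 0.4572 m.
d_CO₂ = 1.29 − 0.4572 = 0.8328 m.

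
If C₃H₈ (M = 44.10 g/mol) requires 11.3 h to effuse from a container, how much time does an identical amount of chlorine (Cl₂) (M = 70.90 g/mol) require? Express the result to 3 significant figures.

By Graham's law, t_Cl₂/t_C₃H₈ = √(M_Cl₂/M_C₃H₈) = √(70.90/44.10) = √1.608 = 1.268.
So the time for Cl₂ is 11.3 × 1.268 = 14.3 h.

14.3 h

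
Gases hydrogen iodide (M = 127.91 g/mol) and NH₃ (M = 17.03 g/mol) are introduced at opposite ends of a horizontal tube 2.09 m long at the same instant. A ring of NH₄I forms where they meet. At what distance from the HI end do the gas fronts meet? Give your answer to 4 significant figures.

0.5587 m

In equal time, each gas travels a distance ∝ its rate ∝ 1/√M, so d_HI/d_NH₃ = √(M_NH₃/M_HI) = √(17.03/127.91) = 0.3649.
With d_HI + d_NH₃ = 2.09 m, d_NH₃ = 2.09/(1 + 0.3649) = 1.531 m.
d_HI = 2.09 − 1.531 = 0.5587 m.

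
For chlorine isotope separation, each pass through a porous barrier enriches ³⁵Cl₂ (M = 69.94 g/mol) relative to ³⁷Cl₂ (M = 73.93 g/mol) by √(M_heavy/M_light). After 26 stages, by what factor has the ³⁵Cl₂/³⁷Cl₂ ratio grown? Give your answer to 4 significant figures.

After 26 stages the ratio has grown by (√(73.93/69.94))^26 = (73.93/69.94)^(26/2).
= 1.05705^13 = 2.057.

2.057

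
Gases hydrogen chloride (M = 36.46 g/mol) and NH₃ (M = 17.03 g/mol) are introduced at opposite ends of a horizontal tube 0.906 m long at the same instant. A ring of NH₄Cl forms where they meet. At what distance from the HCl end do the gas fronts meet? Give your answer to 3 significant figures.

0.368 m

The fronts meet when d_HCl + d_NH₃ = L with d_HCl/d_NH₃ = √(M_NH₃/M_HCl) (Graham's law). Here √(M_NH₃/M_HCl) = √(17.03/36.46) = 0.6834.
With d_HCl + d_NH₃ = 0.906 m, d_NH₃ = 0.906/(1 + 0.6834) = 0.5382 m.
d_HCl = 0.906 − 0.5382 = 0.368 m.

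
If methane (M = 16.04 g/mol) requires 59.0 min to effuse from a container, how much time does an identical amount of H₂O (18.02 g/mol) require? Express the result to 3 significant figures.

62.5 min

By Graham's law, t_H₂O/t_CH₄ = √(M_H₂O/M_CH₄) = √(18.02/16.04) = √1.123 = 1.060.
So the time for H₂O is 59.0 × 1.060 = 62.5 min.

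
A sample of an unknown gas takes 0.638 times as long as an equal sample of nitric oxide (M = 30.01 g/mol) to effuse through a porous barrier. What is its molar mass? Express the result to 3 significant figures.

Graham's law gives t_X/t_NO = √(M_X/M_NO).
0.638 = √(M_X/30.01)
M_X = 30.01 × 0.638² = 30.01 × 0.4070 = 12.2 g/mol

12.2 g/mol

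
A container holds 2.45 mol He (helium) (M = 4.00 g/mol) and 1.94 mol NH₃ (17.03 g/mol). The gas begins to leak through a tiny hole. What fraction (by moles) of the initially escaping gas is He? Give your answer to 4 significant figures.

0.7227

Each component's effusion rate ∝ (its partial pressure)·(1/√M) ∝ n_i/√M_i.
Mole fraction of He in the effusate = (n_He/√M_He) / (n_He/√M_He + n_NH₃/√M_NH₃)
= (2.45/√4.00) / (2.45/√4.00 + 1.94/√17.03) = 1.225/(1.225 + 0.4701) = 0.7227.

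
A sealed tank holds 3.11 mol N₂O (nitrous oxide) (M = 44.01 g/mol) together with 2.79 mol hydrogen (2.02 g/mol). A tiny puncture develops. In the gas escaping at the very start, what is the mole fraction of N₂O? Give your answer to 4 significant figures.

Effusion rate of each component ∝ n_i/√M_i (partial pressure × 1/√M).
Mole fraction of N₂O in the effusate = (n_N₂O/√M_N₂O) / (n_N₂O/√M_N₂O + n_H₂/√M_H₂)
= (3.11/√44.01) / (3.11/√44.01 + 2.79/√2.02) = 0.4688/(0.4688 + 1.963) = 0.1928.

0.1928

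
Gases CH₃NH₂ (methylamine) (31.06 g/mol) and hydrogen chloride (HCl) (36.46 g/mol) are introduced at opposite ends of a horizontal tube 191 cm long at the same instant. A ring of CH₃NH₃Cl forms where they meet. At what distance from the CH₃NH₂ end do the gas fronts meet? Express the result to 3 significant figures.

Graham's law gives d_CH₃NH₂/d_HCl = rate_CH₃NH₂/rate_HCl = √(M_HCl/M_CH₃NH₂) = √(36.46/31.06) = 1.083.
With d_CH₃NH₂ + d_HCl = 191 cm, d_HCl = 191/(1 + 1.083) = 91.68 cm.
d_CH₃NH₂ = 191 − 91.68 = 99.3 cm.

99.3 cm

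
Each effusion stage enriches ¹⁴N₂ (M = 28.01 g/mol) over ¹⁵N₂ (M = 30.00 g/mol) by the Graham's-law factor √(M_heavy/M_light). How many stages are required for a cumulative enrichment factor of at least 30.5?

100

Single-stage factor α = √(30.00/28.01), so ln α = ½ ln(1.07105) = 0.03432.
Need α^N ≥ 30.5 ⇒ N ≥ ln(30.5) / ln α = 3.418 / 0.03432 = 99.59.
Rounding up, N = 100 stages.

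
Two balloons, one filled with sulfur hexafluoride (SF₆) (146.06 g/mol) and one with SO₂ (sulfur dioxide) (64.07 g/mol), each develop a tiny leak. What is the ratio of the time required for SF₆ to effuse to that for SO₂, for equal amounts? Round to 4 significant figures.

1.510

Since effusion rate ∝ 1/√M, t_SF₆/t_SO₂ = √(M_SF₆/M_SO₂) = √(146.06/64.07) = √2.280 = 1.510.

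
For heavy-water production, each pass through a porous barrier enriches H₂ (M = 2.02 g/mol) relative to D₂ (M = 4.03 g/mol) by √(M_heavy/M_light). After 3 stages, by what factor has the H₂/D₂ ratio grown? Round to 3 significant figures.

Each stage multiplies the ratio by α = √(4.03/2.02), so after 3 stages the overall factor is α^3 = (4.03/2.02)^(3/2).
= 1.99505^(3/2) = 2.82.

2.82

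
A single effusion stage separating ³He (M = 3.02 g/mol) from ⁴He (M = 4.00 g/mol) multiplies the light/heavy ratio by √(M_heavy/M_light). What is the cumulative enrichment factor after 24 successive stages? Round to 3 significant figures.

29.1

After 24 stages the ratio has grown by (√(4.00/3.02))^24 = (4.00/3.02)^(24/2).
= 1.32450^12 = 29.1.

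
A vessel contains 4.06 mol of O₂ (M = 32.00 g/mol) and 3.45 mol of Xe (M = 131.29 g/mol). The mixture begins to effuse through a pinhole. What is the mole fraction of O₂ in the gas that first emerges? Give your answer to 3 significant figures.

0.704

Rate_i ∝ x_i/√M_i (Graham's law weighted by mole fraction), so the effusate composition follows n_i/√M_i.
x_O₂(eff) = (n_O₂/√M_O₂) / (n_O₂/√M_O₂ + n_Xe/√M_Xe)
= (4.06/√32.00) / (4.06/√32.00 + 3.45/√131.29) = 0.7177/(0.7177 + 0.3011) = 0.704.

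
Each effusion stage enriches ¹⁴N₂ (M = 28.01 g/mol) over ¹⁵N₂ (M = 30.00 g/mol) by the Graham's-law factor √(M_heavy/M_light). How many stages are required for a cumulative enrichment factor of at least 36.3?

Single-stage factor α = √(30.00/28.01), so ln α = ½ ln(1.07105) = 0.03432.
Need α^N ≥ 36.3 ⇒ N ≥ ln(36.3) / ln α = 3.592 / 0.03432 = 104.66.
Minimum whole number of stages: N = 105.

105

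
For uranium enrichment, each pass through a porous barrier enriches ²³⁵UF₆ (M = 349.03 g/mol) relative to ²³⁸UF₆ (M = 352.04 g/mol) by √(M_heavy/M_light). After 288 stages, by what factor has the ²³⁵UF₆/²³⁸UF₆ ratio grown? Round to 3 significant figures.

3.44

Each stage multiplies the ratio by α = √(352.04/349.03), so after 288 stages the overall factor is α^288 = (352.04/349.03)^(288/2).
= 1.00862^144 = 3.44.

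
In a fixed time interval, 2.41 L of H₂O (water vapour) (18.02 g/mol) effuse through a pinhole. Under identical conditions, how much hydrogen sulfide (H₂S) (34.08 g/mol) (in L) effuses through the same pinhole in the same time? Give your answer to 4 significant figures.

1.752 L

Since effusion rate ∝ 1/√M, rate_H₂S/rate_H₂O = √(M_H₂O/M_H₂S) = √(18.02/34.08) = √0.5288 = 0.7272.
So the volume for H₂S is 2.41 × 0.7272 = 1.752 L.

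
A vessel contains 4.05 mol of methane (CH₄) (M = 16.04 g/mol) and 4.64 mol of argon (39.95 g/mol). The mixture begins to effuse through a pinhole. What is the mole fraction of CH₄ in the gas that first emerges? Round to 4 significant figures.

0.5794

Rate_i ∝ x_i/√M_i (Graham's law weighted by mole fraction), so the effusate composition follows n_i/√M_i.
So x_CH₄ in the escaping gas = (n_CH₄/√M_CH₄) / Σ(n_i/√M_i)
= (4.05/√16.04) / (4.05/√16.04 + 4.64/√39.95) = 1.011/(1.011 + 0.7341) = 0.5794.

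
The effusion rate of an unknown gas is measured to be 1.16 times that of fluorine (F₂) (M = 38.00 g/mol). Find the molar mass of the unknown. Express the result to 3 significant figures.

Using Graham's law: rate_X/rate_F₂ = √(M_F₂/M_X).
1.16 = √(38.00/M_X)
M_X = 38.00 / 1.16² = 38.00 / 1.346 = 28.2 g/mol

28.2 g/mol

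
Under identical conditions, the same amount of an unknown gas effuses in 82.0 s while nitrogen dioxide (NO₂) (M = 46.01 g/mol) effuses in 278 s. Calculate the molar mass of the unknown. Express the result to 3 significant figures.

Graham's law gives t_X/t_NO₂ = √(M_X/M_NO₂).
82.0/278 = 0.2950 = √(M_X/46.01)
M_X = 46.01 × 0.2950² = 46.01 × 0.08700 = 4.00 g/mol

4.00 g/mol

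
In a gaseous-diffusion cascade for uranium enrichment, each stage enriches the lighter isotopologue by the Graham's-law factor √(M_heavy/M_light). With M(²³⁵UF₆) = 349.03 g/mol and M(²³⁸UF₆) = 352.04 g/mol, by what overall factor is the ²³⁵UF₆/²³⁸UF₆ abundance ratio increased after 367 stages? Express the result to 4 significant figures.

4.834

Each stage multiplies the ratio by α = √(352.04/349.03), so after 367 stages the overall factor is α^367 = (352.04/349.03)^(367/2).
= 1.00862^(367/2) = 4.834.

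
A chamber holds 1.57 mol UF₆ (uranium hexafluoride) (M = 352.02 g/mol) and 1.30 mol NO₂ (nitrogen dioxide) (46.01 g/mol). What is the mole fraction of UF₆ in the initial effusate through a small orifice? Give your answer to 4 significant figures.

0.3039

Each component's effusion rate ∝ (its partial pressure)·(1/√M) ∝ n_i/√M_i.
Mole fraction of UF₆ in the effusate = (n_UF₆/√M_UF₆) / (n_UF₆/√M_UF₆ + n_NO₂/√M_NO₂)
= (1.57/√352.02) / (1.57/√352.02 + 1.30/√46.01) = 0.08368/(0.08368 + 0.1917) = 0.3039.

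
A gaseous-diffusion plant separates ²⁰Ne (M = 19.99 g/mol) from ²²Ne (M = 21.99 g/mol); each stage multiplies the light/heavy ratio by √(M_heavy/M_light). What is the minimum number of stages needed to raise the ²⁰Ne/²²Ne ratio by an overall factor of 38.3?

77

With α = √(21.99/19.99) per stage, ln α = ½ ln(1.10005) = 0.04768.
Need α^N ≥ 38.3 ⇒ N ≥ ln(38.3) / ln α = 3.645 / 0.04768 = 76.46.
Rounding up, N = 77 stages.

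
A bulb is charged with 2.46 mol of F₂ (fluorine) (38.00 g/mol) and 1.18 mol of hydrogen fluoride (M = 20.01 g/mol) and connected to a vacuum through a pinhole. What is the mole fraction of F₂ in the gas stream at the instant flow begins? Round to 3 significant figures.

Each component's effusion rate ∝ (its partial pressure)·(1/√M) ∝ n_i/√M_i.
x_F₂(eff) = (n_F₂/√M_F₂) / (n_F₂/√M_F₂ + n_HF/√M_HF)
= (2.46/√38.00) / (2.46/√38.00 + 1.18/√20.01) = 0.3991/(0.3991 + 0.2638) = 0.602.

0.602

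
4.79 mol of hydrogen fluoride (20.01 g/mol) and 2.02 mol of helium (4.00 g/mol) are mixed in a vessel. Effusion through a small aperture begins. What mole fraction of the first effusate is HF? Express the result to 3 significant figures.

The effusion rate of species i is ∝ p_i/√M_i ∝ n_i/√M_i.
Mole fraction of HF in the effusate = (n_HF/√M_HF) / (n_HF/√M_HF + n_He/√M_He)
= (4.79/√20.01) / (4.79/√20.01 + 2.02/√4.00) = 1.071/(1.071 + 1.010) = 0.515.

0.515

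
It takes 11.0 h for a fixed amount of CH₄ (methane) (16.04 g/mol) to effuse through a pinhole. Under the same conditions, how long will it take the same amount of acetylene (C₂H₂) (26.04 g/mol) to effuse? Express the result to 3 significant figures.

14.0 h

Using Graham's law: t_C₂H₂/t_CH₄ = √(M_C₂H₂/M_CH₄) = √(26.04/16.04) = √1.623 = 1.274.
So the time for C₂H₂ is 11.0 × 1.274 = 14.0 h.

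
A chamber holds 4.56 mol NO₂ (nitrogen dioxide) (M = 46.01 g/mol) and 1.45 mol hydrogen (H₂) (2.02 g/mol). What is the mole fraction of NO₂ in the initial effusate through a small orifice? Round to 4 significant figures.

Each component's effusion rate ∝ (its partial pressure)·(1/√M) ∝ n_i/√M_i.
Mole fraction of NO₂ in the effusate = (n_NO₂/√M_NO₂) / (n_NO₂/√M_NO₂ + n_H₂/√M_H₂)
= (4.56/√46.01) / (4.56/√46.01 + 1.45/√2.02) = 0.6723/(0.6723 + 1.020) = 0.3972.

0.3972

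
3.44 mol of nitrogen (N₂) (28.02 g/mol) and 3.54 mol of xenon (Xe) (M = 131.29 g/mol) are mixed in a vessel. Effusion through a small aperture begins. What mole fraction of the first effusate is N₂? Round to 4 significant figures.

0.6778

The effusion rate of species i is ∝ p_i/√M_i ∝ n_i/√M_i.
Mole fraction of N₂ in the effusate = (n_N₂/√M_N₂) / (n_N₂/√M_N₂ + n_Xe/√M_Xe)
= (3.44/√28.02) / (3.44/√28.02 + 3.54/√131.29) = 0.6499/(0.6499 + 0.3089) = 0.6778.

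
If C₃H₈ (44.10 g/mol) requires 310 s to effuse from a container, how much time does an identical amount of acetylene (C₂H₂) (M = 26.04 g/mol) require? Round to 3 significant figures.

238 s

From Graham's law, t_C₂H₂/t_C₃H₈ = √(M_C₂H₂/M_C₃H₈) = √(26.04/44.10) = √0.5905 = 0.7684.
So the time for C₂H₂ is 310 × 0.7684 = 238 s.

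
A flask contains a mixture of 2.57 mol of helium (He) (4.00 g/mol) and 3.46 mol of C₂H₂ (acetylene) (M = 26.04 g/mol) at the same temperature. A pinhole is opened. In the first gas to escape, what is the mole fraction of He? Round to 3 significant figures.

Each component's effusion rate ∝ (its partial pressure)·(1/√M) ∝ n_i/√M_i.
x_He(eff) = (n_He/√M_He) / (n_He/√M_He + n_C₂H₂/√M_C₂H₂)
= (2.57/√4.00) / (2.57/√4.00 + 3.46/√26.04) = 1.285/(1.285 + 0.6780) = 0.655.

0.655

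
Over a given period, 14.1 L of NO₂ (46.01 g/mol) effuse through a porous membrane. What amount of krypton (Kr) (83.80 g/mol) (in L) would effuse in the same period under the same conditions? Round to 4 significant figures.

Using Graham's law: rate_Kr/rate_NO₂ = √(M_NO₂/M_Kr) = √(46.01/83.80) = √0.5490 = 0.7410.
So the volume for Kr is 14.1 × 0.7410 = 10.45 L.

10.45 L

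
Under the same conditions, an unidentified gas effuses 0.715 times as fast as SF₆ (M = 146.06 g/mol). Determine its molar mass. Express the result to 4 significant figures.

285.7 g/mol

By Graham's law, rate_X/rate_SF₆ = √(M_SF₆/M_X).
0.715 = √(146.06/M_X)
M_X = 146.06 / 0.715² = 146.06 / 0.5112 = 285.7 g/mol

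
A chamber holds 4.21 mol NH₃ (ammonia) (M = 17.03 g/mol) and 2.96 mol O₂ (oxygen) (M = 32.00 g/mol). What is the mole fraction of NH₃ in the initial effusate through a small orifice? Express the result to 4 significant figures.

The effusion rate of species i is ∝ p_i/√M_i ∝ n_i/√M_i.
So x_NH₃ in the escaping gas = (n_NH₃/√M_NH₃) / Σ(n_i/√M_i)
= (4.21/√17.03) / (4.21/√17.03 + 2.96/√32.00) = 1.020/(1.020 + 0.5233) = 0.6610.

0.6610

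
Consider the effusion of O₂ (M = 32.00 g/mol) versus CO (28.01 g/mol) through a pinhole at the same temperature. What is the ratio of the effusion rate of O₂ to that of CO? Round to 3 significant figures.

0.936

Using Graham's law: rate_O₂/rate_CO = √(M_CO/M_O₂) = √(28.01/32.00) = √0.8753 = 0.936.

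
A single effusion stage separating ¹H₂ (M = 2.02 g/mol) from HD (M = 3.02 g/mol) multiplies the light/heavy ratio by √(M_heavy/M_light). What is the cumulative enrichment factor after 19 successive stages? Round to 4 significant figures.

Each stage multiplies the ratio by α = √(3.02/2.02), so after 19 stages the overall factor is α^19 = (3.02/2.02)^(19/2).
= 1.49505^(19/2) = 45.63.

45.63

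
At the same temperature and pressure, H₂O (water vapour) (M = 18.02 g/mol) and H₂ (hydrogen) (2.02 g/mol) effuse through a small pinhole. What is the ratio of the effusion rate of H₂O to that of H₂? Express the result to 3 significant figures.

From Graham's law, rate_H₂O/rate_H₂ = √(M_H₂/M_H₂O) = √(2.02/18.02) = √0.1121 = 0.335.

0.335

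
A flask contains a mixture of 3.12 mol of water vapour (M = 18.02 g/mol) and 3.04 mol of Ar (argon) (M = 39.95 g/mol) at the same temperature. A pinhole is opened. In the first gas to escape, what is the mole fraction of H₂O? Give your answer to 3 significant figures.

0.604

Rate_i ∝ x_i/√M_i (Graham's law weighted by mole fraction), so the effusate composition follows n_i/√M_i.
x_H₂O(eff) = (n_H₂O/√M_H₂O) / (n_H₂O/√M_H₂O + n_Ar/√M_Ar)
= (3.12/√18.02) / (3.12/√18.02 + 3.04/√39.95) = 0.7350/(0.7350 + 0.4810) = 0.604.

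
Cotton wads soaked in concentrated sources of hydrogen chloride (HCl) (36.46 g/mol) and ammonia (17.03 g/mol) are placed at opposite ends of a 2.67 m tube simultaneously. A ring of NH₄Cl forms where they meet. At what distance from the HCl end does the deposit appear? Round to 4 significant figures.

Distances travelled in equal time are proportional to diffusion rates, so d_HCl/d_NH₃ = √(M_NH₃/M_HCl) = √(17.03/36.46) = 0.6834.
With d_HCl + d_NH₃ = 2.67 m, d_NH₃ = 2.67/(1 + 0.6834) = 1.586 m.
d_HCl = 2.67 − 1.586 = 1.084 m.

1.084 m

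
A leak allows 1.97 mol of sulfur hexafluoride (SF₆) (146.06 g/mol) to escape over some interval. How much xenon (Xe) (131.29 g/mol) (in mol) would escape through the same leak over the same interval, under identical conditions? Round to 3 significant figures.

2.08 mol

Since effusion rate ∝ 1/√M, rate_Xe/rate_SF₆ = √(M_SF₆/M_Xe) = √(146.06/131.29) = √1.112 = 1.055.
So the amount for Xe is 1.97 × 1.055 = 2.08 mol.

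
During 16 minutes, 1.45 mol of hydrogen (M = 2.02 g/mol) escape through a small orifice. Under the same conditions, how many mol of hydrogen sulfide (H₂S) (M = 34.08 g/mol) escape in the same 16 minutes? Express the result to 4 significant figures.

From Graham's law, rate_H₂S/rate_H₂ = √(M_H₂/M_H₂S) = √(2.02/34.08) = √0.05927 = 0.2435.
So the amount for H₂S is 1.45 × 0.2435 = 0.3530 mol.

0.3530 mol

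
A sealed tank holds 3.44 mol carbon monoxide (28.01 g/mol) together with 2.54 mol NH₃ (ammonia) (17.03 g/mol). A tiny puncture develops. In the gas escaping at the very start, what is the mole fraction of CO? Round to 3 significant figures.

0.514

Effusion rate of each component ∝ n_i/√M_i (partial pressure × 1/√M).
Mole fraction of CO in the effusate = (n_CO/√M_CO) / (n_CO/√M_CO + n_NH₃/√M_NH₃)
= (3.44/√28.01) / (3.44/√28.01 + 2.54/√17.03) = 0.6500/(0.6500 + 0.6155) = 0.514.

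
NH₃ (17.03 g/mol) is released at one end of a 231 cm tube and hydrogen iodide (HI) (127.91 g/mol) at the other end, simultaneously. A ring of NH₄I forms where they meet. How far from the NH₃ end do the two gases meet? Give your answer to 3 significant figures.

169 cm

Distances travelled in equal time are proportional to diffusion rates, so d_NH₃/d_HI = √(M_HI/M_NH₃) = √(127.91/17.03) = 2.741.
With d_NH₃ + d_HI = 231 cm, d_HI = 231/(1 + 2.741) = 61.75 cm.
d_NH₃ = 231 − 61.75 = 169 cm.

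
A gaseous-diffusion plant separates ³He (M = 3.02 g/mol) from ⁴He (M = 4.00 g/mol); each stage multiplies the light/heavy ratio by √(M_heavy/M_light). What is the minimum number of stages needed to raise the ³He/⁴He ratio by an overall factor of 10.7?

Single-stage factor α = √(4.00/3.02), so ln α = ½ ln(1.32450) = 0.1405.
Need α^N ≥ 10.7 ⇒ N ≥ ln(10.7) / ln α = 2.370 / 0.1405 = 16.87.
Rounding up, N = 17 stages.

17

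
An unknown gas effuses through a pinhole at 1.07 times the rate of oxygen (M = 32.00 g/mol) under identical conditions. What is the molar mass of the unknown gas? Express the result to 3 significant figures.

28.0 g/mol

Since effusion rate ∝ 1/√M, rate_X/rate_O₂ = √(M_O₂/M_X).
1.07 = √(32.00/M_X)
M_X = 32.00 / 1.07² = 32.00 / 1.145 = 28.0 g/mol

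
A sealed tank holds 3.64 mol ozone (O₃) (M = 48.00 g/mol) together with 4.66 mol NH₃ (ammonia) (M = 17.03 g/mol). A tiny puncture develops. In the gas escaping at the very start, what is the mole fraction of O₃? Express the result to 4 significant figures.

Rate_i ∝ x_i/√M_i (Graham's law weighted by mole fraction), so the effusate composition follows n_i/√M_i.
So x_O₃ in the escaping gas = (n_O₃/√M_O₃) / Σ(n_i/√M_i)
= (3.64/√48.00) / (3.64/√48.00 + 4.66/√17.03) = 0.5254/(0.5254 + 1.129) = 0.3175.

0.3175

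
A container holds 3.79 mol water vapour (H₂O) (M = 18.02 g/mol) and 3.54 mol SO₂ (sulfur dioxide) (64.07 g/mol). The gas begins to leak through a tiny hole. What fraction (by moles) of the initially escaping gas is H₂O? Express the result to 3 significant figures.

Effusion rate of each component ∝ n_i/√M_i (partial pressure × 1/√M).
So x_H₂O in the escaping gas = (n_H₂O/√M_H₂O) / Σ(n_i/√M_i)
= (3.79/√18.02) / (3.79/√18.02 + 3.54/√64.07) = 0.8928/(0.8928 + 0.4423) = 0.669.

0.669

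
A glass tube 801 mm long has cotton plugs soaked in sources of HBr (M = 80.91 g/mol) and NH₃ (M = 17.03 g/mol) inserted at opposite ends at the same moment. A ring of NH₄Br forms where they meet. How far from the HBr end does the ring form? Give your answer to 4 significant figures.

The fronts meet when d_HBr + d_NH₃ = L with d_HBr/d_NH₃ = √(M_NH₃/M_HBr) (Graham's law). Here √(M_NH₃/M_HBr) = √(17.03/80.91) = 0.4588.
With d_HBr + d_NH₃ = 801 mm, d_NH₃ = 801/(1 + 0.4588) = 549.1 mm.
d_HBr = 801 − 549.1 = 251.9 mm.

251.9 mm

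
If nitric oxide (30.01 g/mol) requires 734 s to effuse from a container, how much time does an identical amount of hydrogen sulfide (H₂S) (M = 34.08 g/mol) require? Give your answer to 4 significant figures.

782.2 s

Using Graham's law: t_H₂S/t_NO = √(M_H₂S/M_NO) = √(34.08/30.01) = √1.136 = 1.066.
So the time for H₂S is 734 × 1.066 = 782.2 s.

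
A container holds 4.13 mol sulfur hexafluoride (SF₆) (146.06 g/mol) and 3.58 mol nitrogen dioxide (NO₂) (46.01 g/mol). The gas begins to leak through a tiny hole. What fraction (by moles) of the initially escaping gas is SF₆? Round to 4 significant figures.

Effusion rate of each component ∝ n_i/√M_i (partial pressure × 1/√M).
So x_SF₆ in the escaping gas = (n_SF₆/√M_SF₆) / Σ(n_i/√M_i)
= (4.13/√146.06) / (4.13/√146.06 + 3.58/√46.01) = 0.3417/(0.3417 + 0.5278) = 0.3930.

0.3930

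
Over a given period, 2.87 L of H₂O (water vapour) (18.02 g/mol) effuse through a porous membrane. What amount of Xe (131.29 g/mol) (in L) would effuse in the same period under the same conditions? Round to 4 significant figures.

Since effusion rate ∝ 1/√M, rate_Xe/rate_H₂O = √(M_H₂O/M_Xe) = √(18.02/131.29) = √0.1373 = 0.3705.
So the volume for Xe is 2.87 × 0.3705 = 1.063 L.

1.063 L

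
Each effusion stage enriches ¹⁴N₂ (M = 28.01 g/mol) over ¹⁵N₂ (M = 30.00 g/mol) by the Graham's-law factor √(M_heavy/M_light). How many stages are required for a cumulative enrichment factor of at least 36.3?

Per stage α = (30.00/28.01)^(1/2) = 1.07105^0.5, giving ln α = 0.03432.
Need α^N ≥ 36.3 ⇒ N ≥ ln(36.3) / ln α = 3.592 / 0.03432 = 104.66.
Minimum whole number of stages: N = 105.

105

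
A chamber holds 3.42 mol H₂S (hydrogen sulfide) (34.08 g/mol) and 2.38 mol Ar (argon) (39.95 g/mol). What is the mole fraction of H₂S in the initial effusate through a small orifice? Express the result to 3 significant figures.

Rate_i ∝ x_i/√M_i (Graham's law weighted by mole fraction), so the effusate composition follows n_i/√M_i.
So x_H₂S in the escaping gas = (n_H₂S/√M_H₂S) / Σ(n_i/√M_i)
= (3.42/√34.08) / (3.42/√34.08 + 2.38/√39.95) = 0.5858/(0.5858 + 0.3765) = 0.609.

0.609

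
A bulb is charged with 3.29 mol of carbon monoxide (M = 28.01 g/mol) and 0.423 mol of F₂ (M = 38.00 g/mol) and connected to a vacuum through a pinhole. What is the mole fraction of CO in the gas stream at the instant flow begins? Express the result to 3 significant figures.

The effusion rate of species i is ∝ p_i/√M_i ∝ n_i/√M_i.
Mole fraction of CO in the effusate = (n_CO/√M_CO) / (n_CO/√M_CO + n_F₂/√M_F₂)
= (3.29/√28.01) / (3.29/√28.01 + 0.423/√38.00) = 0.6216/(0.6216 + 0.06862) = 0.901.

0.901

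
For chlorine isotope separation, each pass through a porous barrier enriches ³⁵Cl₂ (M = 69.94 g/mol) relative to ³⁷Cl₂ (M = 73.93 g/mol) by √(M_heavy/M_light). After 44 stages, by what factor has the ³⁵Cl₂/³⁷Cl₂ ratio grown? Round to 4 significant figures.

Each stage multiplies the ratio by α = √(73.93/69.94), so after 44 stages the overall factor is α^44 = (73.93/69.94)^(44/2).
= 1.05705^22 = 3.389.

3.389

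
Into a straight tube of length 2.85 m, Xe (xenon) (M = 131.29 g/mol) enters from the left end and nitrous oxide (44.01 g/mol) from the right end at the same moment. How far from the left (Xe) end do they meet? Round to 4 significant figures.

1.045 m

Distances travelled in equal time are proportional to diffusion rates, so d_Xe/d_N₂O = √(M_N₂O/M_Xe) = √(44.01/131.29) = 0.5790.
With d_Xe + d_N₂O = 2.85 m, d_N₂O = 2.85/(1 + 0.5790) = 1.805 m.
d_Xe = 2.85 − 1.805 = 1.045 m.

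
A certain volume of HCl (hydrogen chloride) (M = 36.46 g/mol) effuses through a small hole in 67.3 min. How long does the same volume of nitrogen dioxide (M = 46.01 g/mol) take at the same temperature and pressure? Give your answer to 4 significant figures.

75.60 min

Since effusion rate ∝ 1/√M, t_NO₂/t_HCl = √(M_NO₂/M_HCl) = √(46.01/36.46) = √1.262 = 1.123.
So the time for NO₂ is 67.3 × 1.123 = 75.60 min.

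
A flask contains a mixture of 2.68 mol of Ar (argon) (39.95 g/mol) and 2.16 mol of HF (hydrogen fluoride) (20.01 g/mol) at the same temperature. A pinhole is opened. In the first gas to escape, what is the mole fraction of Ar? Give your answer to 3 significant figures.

Rate_i ∝ x_i/√M_i (Graham's law weighted by mole fraction), so the effusate composition follows n_i/√M_i.
Mole fraction of Ar in the effusate = (n_Ar/√M_Ar) / (n_Ar/√M_Ar + n_HF/√M_HF)
= (2.68/√39.95) / (2.68/√39.95 + 2.16/√20.01) = 0.4240/(0.4240 + 0.4829) = 0.468.

0.468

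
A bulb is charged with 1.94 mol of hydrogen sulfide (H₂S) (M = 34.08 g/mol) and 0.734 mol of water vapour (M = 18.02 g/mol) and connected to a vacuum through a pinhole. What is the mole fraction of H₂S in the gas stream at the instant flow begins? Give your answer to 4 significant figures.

0.6578

Each component's effusion rate ∝ (its partial pressure)·(1/√M) ∝ n_i/√M_i.
So x_H₂S in the escaping gas = (n_H₂S/√M_H₂S) / Σ(n_i/√M_i)
= (1.94/√34.08) / (1.94/√34.08 + 0.734/√18.02) = 0.3323/(0.3323 + 0.1729) = 0.6578.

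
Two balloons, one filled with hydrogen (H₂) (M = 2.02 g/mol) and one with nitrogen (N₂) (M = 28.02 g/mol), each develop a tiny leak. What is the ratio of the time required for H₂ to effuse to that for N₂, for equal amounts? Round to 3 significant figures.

0.268

Using Graham's law: t_H₂/t_N₂ = √(M_H₂/M_N₂) = √(2.02/28.02) = √0.07209 = 0.268.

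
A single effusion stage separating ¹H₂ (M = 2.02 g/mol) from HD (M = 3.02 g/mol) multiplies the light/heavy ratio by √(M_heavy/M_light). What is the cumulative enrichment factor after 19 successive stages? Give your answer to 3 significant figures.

Overall factor = α^19 with α = √(3.02/2.02), i.e. (3.02/2.02)^(19/2).
= 1.49505^(19/2) = 45.6.

45.6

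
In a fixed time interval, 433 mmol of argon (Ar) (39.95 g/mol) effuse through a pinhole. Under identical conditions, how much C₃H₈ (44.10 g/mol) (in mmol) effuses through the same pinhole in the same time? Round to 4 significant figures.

412.1 mmol

Since effusion rate ∝ 1/√M, rate_C₃H₈/rate_Ar = √(M_Ar/M_C₃H₈) = √(39.95/44.10) = √0.9059 = 0.9518.
So the amount for C₃H₈ is 433 × 0.9518 = 412.1 mmol.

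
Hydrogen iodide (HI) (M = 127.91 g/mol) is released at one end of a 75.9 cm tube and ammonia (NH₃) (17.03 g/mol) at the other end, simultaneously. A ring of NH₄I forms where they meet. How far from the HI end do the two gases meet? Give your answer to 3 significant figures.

20.3 cm

The fronts meet when d_HI + d_NH₃ = L with d_HI/d_NH₃ = √(M_NH₃/M_HI) (Graham's law). Here √(M_NH₃/M_HI) = √(17.03/127.91) = 0.3649.
With d_HI + d_NH₃ = 75.9 cm, d_NH₃ = 75.9/(1 + 0.3649) = 55.61 cm.
d_HI = 75.9 − 55.61 = 20.3 cm.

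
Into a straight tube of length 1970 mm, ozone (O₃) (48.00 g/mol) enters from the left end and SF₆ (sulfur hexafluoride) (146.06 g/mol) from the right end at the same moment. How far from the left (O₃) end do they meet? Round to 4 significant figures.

1252 mm

In equal time, each gas travels a distance ∝ its rate ∝ 1/√M, so d_O₃/d_SF₆ = √(M_SF₆/M_O₃) = √(146.06/48.00) = 1.744.
With d_O₃ + d_SF₆ = 1970 mm, d_SF₆ = 1970/(1 + 1.744) = 717.8 mm.
d_O₃ = 1970 − 717.8 = 1252 mm.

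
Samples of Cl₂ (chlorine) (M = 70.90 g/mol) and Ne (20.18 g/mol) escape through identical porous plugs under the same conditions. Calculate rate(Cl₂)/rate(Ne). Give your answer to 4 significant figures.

From Graham's law, rate_Cl₂/rate_Ne = √(M_Ne/M_Cl₂) = √(20.18/70.90) = √0.2846 = 0.5335.

0.5335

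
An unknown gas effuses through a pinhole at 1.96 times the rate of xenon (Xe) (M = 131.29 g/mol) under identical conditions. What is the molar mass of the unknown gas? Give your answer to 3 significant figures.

Since effusion rate ∝ 1/√M, rate_X/rate_Xe = √(M_Xe/M_X).
1.96 = √(131.29/M_X)
M_X = 131.29 / 1.96² = 131.29 / 3.842 = 34.2 g/mol

34.2 g/mol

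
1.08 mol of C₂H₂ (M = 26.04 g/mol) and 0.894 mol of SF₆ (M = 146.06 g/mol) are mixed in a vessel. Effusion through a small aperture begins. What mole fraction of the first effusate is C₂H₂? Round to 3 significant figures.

0.741

The effusion rate of species i is ∝ p_i/√M_i ∝ n_i/√M_i.
So x_C₂H₂ in the escaping gas = (n_C₂H₂/√M_C₂H₂) / Σ(n_i/√M_i)
= (1.08/√26.04) / (1.08/√26.04 + 0.894/√146.06) = 0.2116/(0.2116 + 0.07397) = 0.741.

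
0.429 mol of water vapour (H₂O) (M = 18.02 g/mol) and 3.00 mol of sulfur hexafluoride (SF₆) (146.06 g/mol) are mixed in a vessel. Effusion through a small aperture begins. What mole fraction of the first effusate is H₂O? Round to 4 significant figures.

0.2893

Each component's effusion rate ∝ (its partial pressure)·(1/√M) ∝ n_i/√M_i.
x_H₂O(eff) = (n_H₂O/√M_H₂O) / (n_H₂O/√M_H₂O + n_SF₆/√M_SF₆)
= (0.429/√18.02) / (0.429/√18.02 + 3.00/√146.06) = 0.1011/(0.1011 + 0.2482) = 0.2893.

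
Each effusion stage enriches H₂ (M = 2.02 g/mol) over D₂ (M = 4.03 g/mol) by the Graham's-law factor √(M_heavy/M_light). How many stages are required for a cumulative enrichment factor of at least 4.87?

With α = √(4.03/2.02) per stage, ln α = ½ ln(1.99505) = 0.3453.
Need α^N ≥ 4.87 ⇒ N ≥ ln(4.87) / ln α = 1.583 / 0.3453 = 4.58.
Rounding up, N = 5 stages.

5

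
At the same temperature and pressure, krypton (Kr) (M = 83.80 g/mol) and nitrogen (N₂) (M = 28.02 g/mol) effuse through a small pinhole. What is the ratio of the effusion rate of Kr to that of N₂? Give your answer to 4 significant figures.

0.5782

Using Graham's law: rate_Kr/rate_N₂ = √(M_N₂/M_Kr) = √(28.02/83.80) = √0.3344 = 0.5782.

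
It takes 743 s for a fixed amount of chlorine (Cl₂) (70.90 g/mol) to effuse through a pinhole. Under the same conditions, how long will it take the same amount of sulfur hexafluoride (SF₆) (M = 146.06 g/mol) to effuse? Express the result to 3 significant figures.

1070 s

By Graham's law, t_SF₆/t_Cl₂ = √(M_SF₆/M_Cl₂) = √(146.06/70.90) = √2.060 = 1.435.
So the time for SF₆ is 743 × 1.435 = 1070 s.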